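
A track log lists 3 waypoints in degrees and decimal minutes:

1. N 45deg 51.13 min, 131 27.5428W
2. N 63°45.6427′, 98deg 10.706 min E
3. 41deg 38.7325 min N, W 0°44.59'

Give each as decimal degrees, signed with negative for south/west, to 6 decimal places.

1. 45.852167, -131.459047
2. 63.760712, 98.178433
3. 41.645542, -0.743167

Point 1:
  Lat: 51.13′ = 0.852167°; total 45.8521667
  N → positive
  Lon: 27.5428′ = 0.459047°; total 131.4590467
  hemisphere W, so the sign is −
Point 2:
  φ: 63 + 45.6427/60 = 63.7607117
  N ⇒ keep positive
  Longitude: 10.706′ = 0.178433°; total 98.1784333
  E → positive
Point 3:
  φ: 41 + 38.7325/60 = 41.6455417
  N ⇒ keep positive
  Longitude: 44.59′ = 0.743167°; total 0.7431667
  W → negative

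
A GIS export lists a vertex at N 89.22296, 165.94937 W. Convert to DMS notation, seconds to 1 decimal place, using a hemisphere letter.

φ: whole degrees 89; 13.37760′ → 13′ and 22.656″
Lon: whole degrees 165; 56.96220′ → 56′ and 57.732″

89°13′22.7″ N, 165°56′57.7″ W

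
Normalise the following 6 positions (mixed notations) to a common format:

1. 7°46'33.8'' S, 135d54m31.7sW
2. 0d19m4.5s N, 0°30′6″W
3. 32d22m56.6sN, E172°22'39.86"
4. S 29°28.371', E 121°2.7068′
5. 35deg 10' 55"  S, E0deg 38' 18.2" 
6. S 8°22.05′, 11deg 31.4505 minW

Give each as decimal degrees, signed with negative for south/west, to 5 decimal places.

1. -7.77606, -135.90881
2. 0.31792, -0.50167
3. 32.38239, 172.37774
4. -29.47285, 121.04511
5. -35.18194, 0.63839
6. -8.36750, -11.52418

Point 1:
  φ: 7° + 46/60 + 33.8/3600 = 7 + 0.766667 + 0.009389 = 7.776056
  hemisphere S, so the sign is −
  Longitude: 54′ + 31.7″ = 54.52833′; 135 + 54.52833/60 = 135.908806
  W ⇒ negate
Point 2:
  φ: 0 + 19/60 + 4.5/3600 = 0.317917
  N → positive
  Lon: 0° + 30/60 + 6/3600 = 0 + 0.500000 + 0.001667 = 0.501667
  W → negative
Point 3:
  Lat: 32° + 22/60 + 56.6/3600 = 32 + 0.366667 + 0.015722 = 32.382389
  N ⇒ keep positive
  λ: 172 + 22/60 + 39.86/3600 = 172.377739
  E ⇒ keep positive
Point 4:
  Latitude: 28.371′ = 0.472850°; total 29.472850
  S ⇒ negate
  Lon: 2.7068′ = 0.045113°; total 121.045113
  E ⇒ keep positive
Point 5:
  Lat: 10′ + 55″ = 10.91667′; 35 + 10.91667/60 = 35.181944
  hemisphere S, so the sign is −
  Lon: 0 + 38/60 + 18.2/3600 = 0.638389
  E → positive
Point 6:
  φ: 22.05′ = 0.367500°; total 8.367500
  hemisphere S, so the sign is −
  Lon: 11 + 31.4505/60 = 11.524175
  hemisphere W, so the sign is −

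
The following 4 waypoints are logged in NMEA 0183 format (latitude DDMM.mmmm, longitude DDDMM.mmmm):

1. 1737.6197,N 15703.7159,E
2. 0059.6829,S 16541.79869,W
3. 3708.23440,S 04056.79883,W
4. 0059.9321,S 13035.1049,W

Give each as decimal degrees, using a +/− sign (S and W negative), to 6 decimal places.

Point 1:
  Latitude: degrees = first 2 digits = 17, minutes = 37.6197; 17 + 37.6197/60 = 17.6269950
  N → positive
  Longitude: degrees = first 3 digits = 157, minutes = 3.7159; 157 + 3.7159/60 = 157.0619317
  E ⇒ keep positive
Point 2:
  Latitude: degrees = first 2 digits = 0, minutes = 59.6829; 0 + 59.6829/60 = 0.9947150
  hemisphere S, so the sign is −
  Longitude: split at 3 digits → 165° and 41.79869′; 165 + 41.79869/60 = 165.6966448
  W → negative
Point 3:
  Latitude: split at 2 digits → 37° and 8.2344′; 37 + 8.2344/60 = 37.1372400
  S → negative
  Lon: degrees = first 3 digits = 40, minutes = 56.79883; 40 + 56.79883/60 = 40.9466472
  W → negative
Point 4:
  φ: split at 2 digits → 00° and 59.9321′; 0 + 59.9321/60 = 0.9988683
  hemisphere S, so the sign is −
  Longitude: degrees = first 3 digits = 130, minutes = 35.1049; 130 + 35.1049/60 = 130.5850817
  W → negative

1. 17.626995, 157.061932
2. -0.994715, -165.696645
3. -37.137240, -40.946647
4. -0.998868, -130.585082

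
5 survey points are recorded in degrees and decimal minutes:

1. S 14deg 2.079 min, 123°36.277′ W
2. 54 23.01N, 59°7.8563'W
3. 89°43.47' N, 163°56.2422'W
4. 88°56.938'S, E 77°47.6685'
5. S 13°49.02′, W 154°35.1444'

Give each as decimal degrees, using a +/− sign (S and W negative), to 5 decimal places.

Point 1:
  Lat: 2.079′ = 0.034650°; total 14.034650
  hemisphere S, so the sign is −
  Longitude: 123 + 36.277/60 = 123.604617
  hemisphere W, so the sign is −
Point 2:
  φ: 23.01′ = 0.383500°; total 54.383500
  N ⇒ keep positive
  Lon: 59 + 7.8563/60 = 59.130938
  W → negative
Point 3:
  φ: 43.47′ = 0.724500°; total 89.724500
  N ⇒ keep positive
  λ: 56.2422′ = 0.937370°; total 163.937370
  hemisphere W, so the sign is −
Point 4:
  Lat: 56.938′ = 0.948967°; total 88.948967
  S ⇒ negate
  Lon: 47.6685′ = 0.794475°; total 77.794475
  E → positive
Point 5:
  Lat: 13 + 49.02/60 = 13.817000
  S → negative
  Longitude: 154 + 35.1444/60 = 154.585740
  W → negative

1. -14.03465, -123.60462
2. 54.38350, -59.13094
3. 89.72450, -163.93737
4. -88.94897, 77.79448
5. -13.81700, -154.58574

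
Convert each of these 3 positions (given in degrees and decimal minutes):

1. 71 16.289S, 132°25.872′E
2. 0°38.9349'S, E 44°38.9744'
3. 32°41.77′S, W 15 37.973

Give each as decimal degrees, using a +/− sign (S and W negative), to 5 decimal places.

1. -71.27148, 132.43120
2. -0.64892, 44.64957
3. -32.69617, -15.63288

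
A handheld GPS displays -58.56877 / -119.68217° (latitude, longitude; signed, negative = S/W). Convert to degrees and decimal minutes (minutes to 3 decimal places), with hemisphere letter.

Latitude is negative → S; |value| = 58.568770
Lat: 58° + 0.568770 × 60 = 58° 34.12620′
Longitude is negative → W; |value| = 119.682170
λ: minutes = (119.682170 − 119) × 60 = 40.93020

58° 34.126′ S, 119° 40.930′ W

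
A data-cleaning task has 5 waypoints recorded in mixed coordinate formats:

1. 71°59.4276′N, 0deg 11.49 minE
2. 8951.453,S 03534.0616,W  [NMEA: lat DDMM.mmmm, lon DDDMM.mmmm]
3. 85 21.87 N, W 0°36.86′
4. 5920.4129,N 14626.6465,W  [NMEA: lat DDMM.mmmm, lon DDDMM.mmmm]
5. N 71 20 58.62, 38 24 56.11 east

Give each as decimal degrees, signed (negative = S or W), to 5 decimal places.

Point 1:
  φ: 71 + 59.4276/60 = 71.990460
  N ⇒ keep positive
  λ: 11.49′ = 0.191500°; total 0.191500
  E ⇒ keep positive
Point 2:
  Lat: degrees = first 2 digits = 89, minutes = 51.453; 89 + 51.453/60 = 89.857550
  hemisphere S, so the sign is −
  λ: split at 3 digits → 035° and 34.0616′; 35 + 34.0616/60 = 35.567693
  W ⇒ negate
Point 3:
  φ: 85 + 21.87/60 = 85.364500
  N ⇒ keep positive
  Longitude: 36.86′ = 0.614333°; total 0.614333
  hemisphere W, so the sign is −
Point 4:
  φ: split at 2 digits → 59° and 20.4129′; 59 + 20.4129/60 = 59.340215
  N → positive
  Longitude: split at 3 digits → 146° and 26.6465′; 146 + 26.6465/60 = 146.444108
  W → negative
Point 5:
  Lat: 71 + 20/60 + 58.62/3600 = 71.349617
  N ⇒ keep positive
  Longitude: 38° + 24/60 + 56.11/3600 = 38 + 0.400000 + 0.015586 = 38.415586
  E → positive

1. 71.99046, 0.19150
2. -89.85755, -35.56769
3. 85.36450, -0.61433
4. 59.34022, -146.44411
5. 71.34962, 38.41559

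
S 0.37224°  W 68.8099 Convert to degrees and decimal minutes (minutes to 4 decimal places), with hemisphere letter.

Lat: minutes = (0.372240 − 0) × 60 = 22.334400
Longitude: minutes = (68.809900 − 68) × 60 = 48.594000

0° 22.3344′ S, 68° 48.5940′ W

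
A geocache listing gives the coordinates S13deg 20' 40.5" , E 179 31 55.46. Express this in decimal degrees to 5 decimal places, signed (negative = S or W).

Latitude: 13 + 20/60 + 40.5/3600 = 13.344583
S → negative
Longitude: 179 + 31/60 + 55.46/3600 = 179.532072
E → positive

-13.34458, 179.53207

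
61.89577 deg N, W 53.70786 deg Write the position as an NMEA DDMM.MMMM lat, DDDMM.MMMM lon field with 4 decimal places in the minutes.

6153.7462,N / 05342.4716,W

Lat: 61° + 0.895770 × 60 = 61° 53.746200′
λ: 53° + 0.707860 × 60 = 53° 42.471600′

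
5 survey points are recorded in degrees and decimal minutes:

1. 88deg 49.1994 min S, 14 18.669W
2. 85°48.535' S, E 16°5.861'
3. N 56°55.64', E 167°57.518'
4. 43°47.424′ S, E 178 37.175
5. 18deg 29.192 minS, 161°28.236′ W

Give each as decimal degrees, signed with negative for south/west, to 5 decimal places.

1. -88.81999, -14.31115
2. -85.80892, 16.09768
3. 56.92733, 167.95863
4. -43.79040, 178.61958
5. -18.48653, -161.47060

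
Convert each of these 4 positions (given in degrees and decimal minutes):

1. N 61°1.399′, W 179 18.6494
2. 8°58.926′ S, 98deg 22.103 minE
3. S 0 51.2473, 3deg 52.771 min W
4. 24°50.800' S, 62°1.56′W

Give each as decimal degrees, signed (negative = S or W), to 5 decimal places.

Point 1:
  Lat: 1.399′ = 0.023317°; total 61.023317
  N → positive
  Longitude: 18.6494′ = 0.310823°; total 179.310823
  W ⇒ negate
Point 2:
  Latitude: 58.926′ = 0.982100°; total 8.982100
  S → negative
  Lon: 22.103′ = 0.368383°; total 98.368383
  E ⇒ keep positive
Point 3:
  Lat: 0 + 51.2473/60 = 0.854122
  hemisphere S, so the sign is −
  Longitude: 52.771′ = 0.879517°; total 3.879517
  W → negative
Point 4:
  φ: 24 + 50.8/60 = 24.846667
  hemisphere S, so the sign is −
  Longitude: 1.56′ = 0.026000°; total 62.026000
  hemisphere W, so the sign is −

1. 61.02332, -179.31082
2. -8.98210, 98.36838
3. -0.85412, -3.87952
4. -24.84667, -62.02600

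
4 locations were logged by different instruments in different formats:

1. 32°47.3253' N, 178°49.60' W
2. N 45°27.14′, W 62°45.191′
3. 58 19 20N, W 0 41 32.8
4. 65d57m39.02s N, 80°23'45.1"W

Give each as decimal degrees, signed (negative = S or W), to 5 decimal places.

1. 32.78876, -178.82667
2. 45.45233, -62.75318
3. 58.32222, -0.69244
4. 65.96084, -80.39586

Point 1:
  Latitude: 47.3253′ = 0.788755°; total 32.788755
  N → positive
  λ: 178 + 49.6/60 = 178.826667
  W → negative
Point 2:
  φ: 27.14′ = 0.452333°; total 45.452333
  N → positive
  Longitude: 45.191′ = 0.753183°; total 62.753183
  W ⇒ negate
Point 3:
  φ: 58° + 19/60 + 20/3600 = 58 + 0.316667 + 0.005556 = 58.322222
  N ⇒ keep positive
  Lon: 41′ + 32.8″ = 41.54667′; 0 + 41.54667/60 = 0.692444
  W → negative
Point 4:
  φ: 65 + 57/60 + 39.02/3600 = 65.960839
  N → positive
  Lon: 80° + 23/60 + 45.1/3600 = 80 + 0.383333 + 0.012528 = 80.395861
  W → negative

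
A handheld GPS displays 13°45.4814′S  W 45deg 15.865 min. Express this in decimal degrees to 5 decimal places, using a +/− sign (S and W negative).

-13.75802, -45.26442

Lat: 45.4814′ = 0.758023°; total 13.758023
hemisphere S, so the sign is −
λ: 15.865′ = 0.264417°; total 45.264417
W ⇒ negate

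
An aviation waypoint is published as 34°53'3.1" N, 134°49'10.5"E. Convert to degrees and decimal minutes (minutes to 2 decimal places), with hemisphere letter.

34° 53.05′ N, 134° 49.18′ E

φ: seconds/60 = 0.05167; minutes = 53 + 0.05167 = 53.0517
λ: seconds/60 = 0.17500; minutes = 49 + 0.17500 = 49.1750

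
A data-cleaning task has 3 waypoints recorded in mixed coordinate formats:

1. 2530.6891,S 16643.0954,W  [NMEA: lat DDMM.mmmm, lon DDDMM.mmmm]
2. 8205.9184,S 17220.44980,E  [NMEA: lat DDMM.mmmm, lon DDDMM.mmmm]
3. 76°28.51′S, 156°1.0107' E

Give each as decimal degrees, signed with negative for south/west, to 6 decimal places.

Point 1:
  Lat: degrees = first 2 digits = 25, minutes = 30.6891; 25 + 30.6891/60 = 25.5114850
  S ⇒ negate
  Lon: degrees = first 3 digits = 166, minutes = 43.0954; 166 + 43.0954/60 = 166.7182567
  W → negative
Point 2:
  Latitude: split at 2 digits → 82° and 5.9184′; 82 + 5.9184/60 = 82.0986400
  S → negative
  Longitude: degrees = first 3 digits = 172, minutes = 20.4498; 172 + 20.4498/60 = 172.3408300
  E ⇒ keep positive
Point 3:
  Latitude: 28.51′ = 0.475167°; total 76.4751667
  S ⇒ negate
  Longitude: 1.0107′ = 0.016845°; total 156.0168450
  E ⇒ keep positive

1. -25.511485, -166.718257
2. -82.098640, 172.340830
3. -76.475167, 156.016845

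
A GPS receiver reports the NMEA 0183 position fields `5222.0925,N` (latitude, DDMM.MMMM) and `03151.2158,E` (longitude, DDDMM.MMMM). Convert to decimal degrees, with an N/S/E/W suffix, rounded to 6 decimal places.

Latitude: split at 2 digits → 52° and 22.0925′; 52 + 22.0925/60 = 52.3682083
Lon: degrees = first 3 digits = 31, minutes = 51.2158; 31 + 51.2158/60 = 31.8535967

52.368208° N, 31.853597° E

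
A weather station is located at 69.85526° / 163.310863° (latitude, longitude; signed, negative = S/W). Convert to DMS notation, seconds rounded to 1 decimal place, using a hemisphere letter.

φ: 0.855260 × 60 = 51.31560′ → 51′, remainder × 60 = 18.936″
Longitude: 0.310863 × 60 = 18.65178′ → 18′, remainder × 60 = 39.107″

69°51′18.9″ N, 163°18′39.1″ E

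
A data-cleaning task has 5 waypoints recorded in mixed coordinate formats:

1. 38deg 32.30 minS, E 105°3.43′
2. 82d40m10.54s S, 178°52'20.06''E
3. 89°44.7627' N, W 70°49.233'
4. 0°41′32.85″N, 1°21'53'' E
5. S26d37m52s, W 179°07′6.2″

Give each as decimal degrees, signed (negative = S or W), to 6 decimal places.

Point 1:
  Latitude: 32.3′ = 0.538333°; total 38.5383333
  hemisphere S, so the sign is −
  Lon: 3.43′ = 0.057167°; total 105.0571667
  E → positive
Point 2:
  φ: 82° + 40/60 + 10.54/3600 = 82 + 0.666667 + 0.002928 = 82.6695944
  hemisphere S, so the sign is −
  λ: 178° + 52/60 + 20.06/3600 = 178 + 0.866667 + 0.005572 = 178.8722389
  E ⇒ keep positive
Point 3:
  φ: 44.7627′ = 0.746045°; total 89.7460450
  N → positive
  Longitude: 70 + 49.233/60 = 70.8205500
  hemisphere W, so the sign is −
Point 4:
  Latitude: 0° + 41/60 + 32.85/3600 = 0 + 0.683333 + 0.009125 = 0.6924583
  N ⇒ keep positive
  Longitude: 21′ + 53″ = 21.88333′; 1 + 21.88333/60 = 1.3647222
  E → positive
Point 5:
  φ: 26 + 37/60 + 52/3600 = 26.6311111
  S ⇒ negate
  λ: 179 + 7/60 + 6.2/3600 = 179.1183889
  W ⇒ negate

1. -38.538333, 105.057167
2. -82.669594, 178.872239
3. 89.746045, -70.820550
4. 0.692458, 1.364722
5. -26.631111, -179.118389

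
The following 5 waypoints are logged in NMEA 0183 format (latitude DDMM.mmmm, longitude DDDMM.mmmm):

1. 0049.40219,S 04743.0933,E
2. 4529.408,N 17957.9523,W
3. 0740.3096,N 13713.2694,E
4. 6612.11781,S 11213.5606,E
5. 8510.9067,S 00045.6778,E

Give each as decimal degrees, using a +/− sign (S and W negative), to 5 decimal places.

1. -0.82337, 47.71822
2. 45.49013, -179.96587
3. 7.67183, 137.22116
4. -66.20196, 112.22601
5. -85.18178, 0.76130

Point 1:
  Lat: degrees = first 2 digits = 0, minutes = 49.40219; 0 + 49.40219/60 = 0.823370
  S ⇒ negate
  Lon: degrees = first 3 digits = 47, minutes = 43.0933; 47 + 43.0933/60 = 47.718222
  E ⇒ keep positive
Point 2:
  Lat: degrees = first 2 digits = 45, minutes = 29.408; 45 + 29.408/60 = 45.490133
  N ⇒ keep positive
  Lon: degrees = first 3 digits = 179, minutes = 57.9523; 179 + 57.9523/60 = 179.965872
  W → negative
Point 3:
  Lat: split at 2 digits → 07° and 40.3096′; 7 + 40.3096/60 = 7.671827
  N → positive
  Lon: split at 3 digits → 137° and 13.2694′; 137 + 13.2694/60 = 137.221157
  E ⇒ keep positive
Point 4:
  φ: split at 2 digits → 66° and 12.11781′; 66 + 12.11781/60 = 66.201964
  S → negative
  λ: degrees = first 3 digits = 112, minutes = 13.5606; 112 + 13.5606/60 = 112.226010
  E ⇒ keep positive
Point 5:
  φ: split at 2 digits → 85° and 10.9067′; 85 + 10.9067/60 = 85.181778
  S ⇒ negate
  λ: split at 3 digits → 000° and 45.6778′; 0 + 45.6778/60 = 0.761297
  E → positive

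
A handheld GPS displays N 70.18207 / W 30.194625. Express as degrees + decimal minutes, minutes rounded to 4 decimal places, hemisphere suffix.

70° 10.9242′ N, 30° 11.6775′ W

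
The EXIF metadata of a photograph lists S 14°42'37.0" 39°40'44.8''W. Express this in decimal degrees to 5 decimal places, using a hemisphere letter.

14.71028° S, 39.67911° W

Latitude: 42′ + 37″ = 42.61667′; 14 + 42.61667/60 = 14.710278
Longitude: 40′ + 44.8″ = 40.74667′; 39 + 40.74667/60 = 39.679111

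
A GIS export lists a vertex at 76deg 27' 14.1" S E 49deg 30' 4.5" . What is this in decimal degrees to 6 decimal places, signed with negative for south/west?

Latitude: 76 + 27/60 + 14.1/3600 = 76.4539167
hemisphere S, so the sign is −
Longitude: 49 + 30/60 + 4.5/3600 = 49.5012500
E → positive

-76.453917, 49.501250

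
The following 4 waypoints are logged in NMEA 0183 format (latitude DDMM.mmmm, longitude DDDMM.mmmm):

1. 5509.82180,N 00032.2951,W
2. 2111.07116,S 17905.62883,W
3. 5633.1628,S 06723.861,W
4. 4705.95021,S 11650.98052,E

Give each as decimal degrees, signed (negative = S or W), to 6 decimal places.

1. 55.163697, -0.538252
2. -21.184519, -179.093814
3. -56.552713, -67.397683
4. -47.099170, 116.849675

Point 1:
  Latitude: degrees = first 2 digits = 55, minutes = 9.8218; 55 + 9.8218/60 = 55.1636967
  N ⇒ keep positive
  Lon: split at 3 digits → 000° and 32.2951′; 0 + 32.2951/60 = 0.5382517
  W → negative
Point 2:
  Lat: split at 2 digits → 21° and 11.07116′; 21 + 11.07116/60 = 21.1845193
  hemisphere S, so the sign is −
  Lon: degrees = first 3 digits = 179, minutes = 5.62883; 179 + 5.62883/60 = 179.0938138
  W → negative
Point 3:
  Latitude: degrees = first 2 digits = 56, minutes = 33.1628; 56 + 33.1628/60 = 56.5527133
  hemisphere S, so the sign is −
  Lon: split at 3 digits → 067° and 23.861′; 67 + 23.861/60 = 67.3976833
  hemisphere W, so the sign is −
Point 4:
  Latitude: split at 2 digits → 47° and 5.95021′; 47 + 5.95021/60 = 47.0991702
  hemisphere S, so the sign is −
  Longitude: split at 3 digits → 116° and 50.98052′; 116 + 50.98052/60 = 116.8496753
  E ⇒ keep positive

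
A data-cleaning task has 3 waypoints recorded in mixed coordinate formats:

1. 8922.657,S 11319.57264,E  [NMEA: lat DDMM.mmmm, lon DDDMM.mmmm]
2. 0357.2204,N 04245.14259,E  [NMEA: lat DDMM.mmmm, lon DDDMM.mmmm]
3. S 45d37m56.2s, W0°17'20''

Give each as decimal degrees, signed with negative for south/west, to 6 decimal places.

1. -89.377617, 113.326211
2. 3.953673, 42.752377
3. -45.632278, -0.288889

Point 1:
  Latitude: split at 2 digits → 89° and 22.657′; 89 + 22.657/60 = 89.3776167
  hemisphere S, so the sign is −
  Longitude: degrees = first 3 digits = 113, minutes = 19.57264; 113 + 19.57264/60 = 113.3262107
  E → positive
Point 2:
  Lat: degrees = first 2 digits = 3, minutes = 57.2204; 3 + 57.2204/60 = 3.9536733
  N ⇒ keep positive
  Lon: degrees = first 3 digits = 42, minutes = 45.14259; 42 + 45.14259/60 = 42.7523765
  E ⇒ keep positive
Point 3:
  Lat: 45° + 37/60 + 56.2/3600 = 45 + 0.616667 + 0.015611 = 45.6322778
  S → negative
  Lon: 0 + 17/60 + 20/3600 = 0.2888889
  hemisphere W, so the sign is −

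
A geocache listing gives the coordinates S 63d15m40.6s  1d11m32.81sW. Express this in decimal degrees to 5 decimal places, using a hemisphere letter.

Latitude: 63° + 15/60 + 40.6/3600 = 63 + 0.250000 + 0.011278 = 63.261278
Longitude: 11′ + 32.81″ = 11.54683′; 1 + 11.54683/60 = 1.192447

63.26128° S, 1.19245° W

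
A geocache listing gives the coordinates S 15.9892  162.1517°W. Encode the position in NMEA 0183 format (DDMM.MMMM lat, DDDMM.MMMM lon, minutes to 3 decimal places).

1559.352,S / 16209.102,W

Latitude: minutes = (15.989200 − 15) × 60 = 59.35200
λ: 162° + 0.151700 × 60 = 162° 9.10200′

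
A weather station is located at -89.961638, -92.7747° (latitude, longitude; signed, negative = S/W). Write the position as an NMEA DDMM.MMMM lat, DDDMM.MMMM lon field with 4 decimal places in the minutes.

Latitude is negative → S; |value| = 89.961638
Latitude: fractional part 0.961638 → 57.698280 minutes
Longitude is negative → W; |value| = 92.774700
Lon: fractional part 0.774700 → 46.482000 minutes

8957.6983,S / 09246.4820,W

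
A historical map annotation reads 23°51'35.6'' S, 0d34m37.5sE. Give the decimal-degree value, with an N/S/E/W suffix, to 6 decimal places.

23.859889° S, 0.577083° E

Latitude: 23 + 51/60 + 35.6/3600 = 23.8598889
λ: 0° + 34/60 + 37.5/3600 = 0 + 0.566667 + 0.010417 = 0.5770833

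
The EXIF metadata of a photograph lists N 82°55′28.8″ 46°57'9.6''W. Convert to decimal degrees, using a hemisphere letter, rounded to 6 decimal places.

φ: 55′ + 28.8″ = 55.48000′; 82 + 55.48000/60 = 82.9246667
Longitude: 57′ + 9.6″ = 57.16000′; 46 + 57.16000/60 = 46.9526667

82.924667° N, 46.952667° W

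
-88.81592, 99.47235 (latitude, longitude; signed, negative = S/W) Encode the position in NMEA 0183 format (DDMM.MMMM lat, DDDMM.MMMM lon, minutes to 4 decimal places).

8848.9552,S / 09928.3410,E

Latitude is negative → S; |value| = 88.815920
Lat: minutes = (88.815920 − 88) × 60 = 48.955200
λ: fractional part 0.472350 → 28.341000 minutes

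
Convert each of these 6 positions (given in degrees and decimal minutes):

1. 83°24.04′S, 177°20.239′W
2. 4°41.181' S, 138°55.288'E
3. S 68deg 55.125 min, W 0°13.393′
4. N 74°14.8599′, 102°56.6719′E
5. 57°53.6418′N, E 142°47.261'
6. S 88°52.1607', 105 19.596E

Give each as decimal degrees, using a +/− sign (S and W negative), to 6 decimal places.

Point 1:
  Lat: 83 + 24.04/60 = 83.4006667
  S → negative
  Lon: 20.239′ = 0.337317°; total 177.3373167
  hemisphere W, so the sign is −
Point 2:
  φ: 41.181′ = 0.686350°; total 4.6863500
  hemisphere S, so the sign is −
  λ: 138 + 55.288/60 = 138.9214667
  E → positive
Point 3:
  φ: 68 + 55.125/60 = 68.9187500
  S ⇒ negate
  Lon: 0 + 13.393/60 = 0.2232167
  W ⇒ negate
Point 4:
  Latitude: 74 + 14.8599/60 = 74.2476650
  N ⇒ keep positive
  λ: 102 + 56.6719/60 = 102.9445317
  E → positive
Point 5:
  Lat: 53.6418′ = 0.894030°; total 57.8940300
  N → positive
  λ: 142 + 47.261/60 = 142.7876833
  E ⇒ keep positive
Point 6:
  Lat: 52.1607′ = 0.869345°; total 88.8693450
  hemisphere S, so the sign is −
  Lon: 19.596′ = 0.326600°; total 105.3266000
  E ⇒ keep positive

1. -83.400667, -177.337317
2. -4.686350, 138.921467
3. -68.918750, -0.223217
4. 74.247665, 102.944532
5. 57.894030, 142.787683
6. -88.869345, 105.326600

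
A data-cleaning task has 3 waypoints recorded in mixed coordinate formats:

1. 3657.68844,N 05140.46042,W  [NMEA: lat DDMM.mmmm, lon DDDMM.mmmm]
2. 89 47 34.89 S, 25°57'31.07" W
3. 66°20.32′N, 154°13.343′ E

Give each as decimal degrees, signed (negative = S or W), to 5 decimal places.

1. 36.96147, -51.67434
2. -89.79303, -25.95863
3. 66.33867, 154.22238

Point 1:
  Latitude: split at 2 digits → 36° and 57.68844′; 36 + 57.68844/60 = 36.961474
  N ⇒ keep positive
  Longitude: degrees = first 3 digits = 51, minutes = 40.46042; 51 + 40.46042/60 = 51.674340
  W → negative
Point 2:
  Lat: 89 + 47/60 + 34.89/3600 = 89.793025
  hemisphere S, so the sign is −
  λ: 57′ + 31.07″ = 57.51783′; 25 + 57.51783/60 = 25.958631
  hemisphere W, so the sign is −
Point 3:
  φ: 20.32′ = 0.338667°; total 66.338667
  N → positive
  Longitude: 13.343′ = 0.222383°; total 154.222383
  E ⇒ keep positive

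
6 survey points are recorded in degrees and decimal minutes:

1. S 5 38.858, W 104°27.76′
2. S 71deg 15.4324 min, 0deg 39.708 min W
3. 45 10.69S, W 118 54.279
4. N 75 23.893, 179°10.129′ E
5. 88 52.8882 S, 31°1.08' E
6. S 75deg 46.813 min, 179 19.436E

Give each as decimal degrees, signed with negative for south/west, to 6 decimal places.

Point 1:
  φ: 5 + 38.858/60 = 5.6476333
  S → negative
  λ: 104 + 27.76/60 = 104.4626667
  W ⇒ negate
Point 2:
  φ: 15.4324′ = 0.257207°; total 71.2572067
  S → negative
  Lon: 39.708′ = 0.661800°; total 0.6618000
  W ⇒ negate
Point 3:
  φ: 45 + 10.69/60 = 45.1781667
  S → negative
  Lon: 118 + 54.279/60 = 118.9046500
  W ⇒ negate
Point 4:
  Lat: 75 + 23.893/60 = 75.3982167
  N → positive
  Lon: 179 + 10.129/60 = 179.1688167
  E → positive
Point 5:
  Lat: 88 + 52.8882/60 = 88.8814700
  hemisphere S, so the sign is −
  Lon: 1.08′ = 0.018000°; total 31.0180000
  E → positive
Point 6:
  Lat: 46.813′ = 0.780217°; total 75.7802167
  S ⇒ negate
  λ: 19.436′ = 0.323933°; total 179.3239333
  E ⇒ keep positive

1. -5.647633, -104.462667
2. -71.257207, -0.661800
3. -45.178167, -118.904650
4. 75.398217, 179.168817
5. -88.881470, 31.018000
6. -75.780217, 179.323933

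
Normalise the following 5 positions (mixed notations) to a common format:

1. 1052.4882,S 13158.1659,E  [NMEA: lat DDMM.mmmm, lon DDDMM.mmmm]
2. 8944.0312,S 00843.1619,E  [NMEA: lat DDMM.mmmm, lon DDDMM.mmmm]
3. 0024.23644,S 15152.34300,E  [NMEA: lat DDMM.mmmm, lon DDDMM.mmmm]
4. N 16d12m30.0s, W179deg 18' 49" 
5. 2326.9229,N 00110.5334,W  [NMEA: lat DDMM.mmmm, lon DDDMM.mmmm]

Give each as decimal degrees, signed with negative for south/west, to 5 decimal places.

1. -10.87480, 131.96943
2. -89.73385, 8.71937
3. -0.40394, 151.87238
4. 16.20833, -179.31361
5. 23.44872, -1.17556

Point 1:
  Latitude: degrees = first 2 digits = 10, minutes = 52.4882; 10 + 52.4882/60 = 10.874803
  S → negative
  λ: degrees = first 3 digits = 131, minutes = 58.1659; 131 + 58.1659/60 = 131.969432
  E → positive
Point 2:
  Lat: degrees = first 2 digits = 89, minutes = 44.0312; 89 + 44.0312/60 = 89.733853
  hemisphere S, so the sign is −
  λ: split at 3 digits → 008° and 43.1619′; 8 + 43.1619/60 = 8.719365
  E ⇒ keep positive
Point 3:
  Latitude: split at 2 digits → 00° and 24.23644′; 0 + 24.23644/60 = 0.403941
  S → negative
  Lon: split at 3 digits → 151° and 52.343′; 151 + 52.343/60 = 151.872383
  E ⇒ keep positive
Point 4:
  φ: 16 + 12/60 + 30/3600 = 16.208333
  N → positive
  Lon: 179 + 18/60 + 49/3600 = 179.313611
  hemisphere W, so the sign is −
Point 5:
  φ: split at 2 digits → 23° and 26.9229′; 23 + 26.9229/60 = 23.448715
  N → positive
  Longitude: split at 3 digits → 001° and 10.5334′; 1 + 10.5334/60 = 1.175557
  W → negative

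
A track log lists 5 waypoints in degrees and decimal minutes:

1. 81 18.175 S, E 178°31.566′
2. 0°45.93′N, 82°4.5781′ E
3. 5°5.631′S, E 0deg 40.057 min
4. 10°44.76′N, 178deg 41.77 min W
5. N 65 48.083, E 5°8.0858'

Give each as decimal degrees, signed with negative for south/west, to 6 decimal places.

Point 1:
  Lat: 18.175′ = 0.302917°; total 81.3029167
  S ⇒ negate
  Lon: 31.566′ = 0.526100°; total 178.5261000
  E → positive
Point 2:
  φ: 45.93′ = 0.765500°; total 0.7655000
  N → positive
  Longitude: 82 + 4.5781/60 = 82.0763017
  E → positive
Point 3:
  Latitude: 5.631′ = 0.093850°; total 5.0938500
  S ⇒ negate
  Longitude: 0 + 40.057/60 = 0.6676167
  E ⇒ keep positive
Point 4:
  φ: 10 + 44.76/60 = 10.7460000
  N → positive
  Lon: 41.77′ = 0.696167°; total 178.6961667
  hemisphere W, so the sign is −
Point 5:
  φ: 48.083′ = 0.801383°; total 65.8013833
  N → positive
  λ: 8.0858′ = 0.134763°; total 5.1347633
  E → positive

1. -81.302917, 178.526100
2. 0.765500, 82.076302
3. -5.093850, 0.667617
4. 10.746000, -178.696167
5. 65.801383, 5.134763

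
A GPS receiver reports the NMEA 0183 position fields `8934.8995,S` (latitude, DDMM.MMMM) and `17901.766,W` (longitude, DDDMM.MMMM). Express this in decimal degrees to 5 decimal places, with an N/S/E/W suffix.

89.58166° S, 179.02943° W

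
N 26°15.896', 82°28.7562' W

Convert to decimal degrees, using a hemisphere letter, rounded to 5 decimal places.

Lat: 15.896′ = 0.264933°; total 26.264933
λ: 82 + 28.7562/60 = 82.479270

26.26493° N, 82.47927° W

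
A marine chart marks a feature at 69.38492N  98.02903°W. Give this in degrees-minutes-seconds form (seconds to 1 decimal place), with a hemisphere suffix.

69°23′5.7″ N, 98°01′44.5″ W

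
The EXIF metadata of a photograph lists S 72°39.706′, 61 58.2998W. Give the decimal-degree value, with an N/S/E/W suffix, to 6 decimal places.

72.661767° S, 61.971663° W

Latitude: 39.706′ = 0.661767°; total 72.6617667
λ: 58.2998′ = 0.971663°; total 61.9716633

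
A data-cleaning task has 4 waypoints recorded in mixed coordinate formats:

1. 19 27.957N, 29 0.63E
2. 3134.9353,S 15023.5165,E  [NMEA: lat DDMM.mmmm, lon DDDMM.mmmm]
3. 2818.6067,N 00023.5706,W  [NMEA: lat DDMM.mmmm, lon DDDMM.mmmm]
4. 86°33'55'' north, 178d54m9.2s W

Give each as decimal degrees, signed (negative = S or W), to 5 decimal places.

Point 1:
  φ: 19 + 27.957/60 = 19.465950
  N ⇒ keep positive
  Longitude: 29 + 0.63/60 = 29.010500
  E ⇒ keep positive
Point 2:
  Lat: split at 2 digits → 31° and 34.9353′; 31 + 34.9353/60 = 31.582255
  S ⇒ negate
  λ: degrees = first 3 digits = 150, minutes = 23.5165; 150 + 23.5165/60 = 150.391942
  E ⇒ keep positive
Point 3:
  Lat: split at 2 digits → 28° and 18.6067′; 28 + 18.6067/60 = 28.310112
  N → positive
  Longitude: degrees = first 3 digits = 0, minutes = 23.5706; 0 + 23.5706/60 = 0.392843
  W → negative
Point 4:
  φ: 86 + 33/60 + 55/3600 = 86.565278
  N → positive
  Longitude: 178° + 54/60 + 9.2/3600 = 178 + 0.900000 + 0.002556 = 178.902556
  W ⇒ negate

1. 19.46595, 29.01050
2. -31.58226, 150.39194
3. 28.31011, -0.39284
4. 86.56528, -178.90256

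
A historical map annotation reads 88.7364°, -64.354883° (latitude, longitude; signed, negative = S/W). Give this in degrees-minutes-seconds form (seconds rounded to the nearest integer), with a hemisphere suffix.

φ: 0.736400° → 44.18400′; 0.18400 × 60 = 11.04″
Longitude is negative → W; |value| = 64.354883
Lon: 0.354883° → 21.29298′; 0.29298 × 60 = 17.58″

88°44′11″ N, 64°21′18″ W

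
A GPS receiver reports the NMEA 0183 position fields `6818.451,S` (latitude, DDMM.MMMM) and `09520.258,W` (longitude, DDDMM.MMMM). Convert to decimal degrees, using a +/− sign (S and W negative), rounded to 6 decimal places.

φ: degrees = first 2 digits = 68, minutes = 18.451; 68 + 18.451/60 = 68.3075167
hemisphere S, so the sign is −
Lon: split at 3 digits → 095° and 20.258′; 95 + 20.258/60 = 95.3376333
hemisphere W, so the sign is −

-68.307517, -95.337633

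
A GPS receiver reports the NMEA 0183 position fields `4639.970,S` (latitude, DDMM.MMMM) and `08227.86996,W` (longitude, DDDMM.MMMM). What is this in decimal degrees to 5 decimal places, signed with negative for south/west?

-46.66617, -82.46450

Latitude: split at 2 digits → 46° and 39.97′; 46 + 39.97/60 = 46.666167
S ⇒ negate
Lon: degrees = first 3 digits = 82, minutes = 27.86996; 82 + 27.86996/60 = 82.464499
hemisphere W, so the sign is −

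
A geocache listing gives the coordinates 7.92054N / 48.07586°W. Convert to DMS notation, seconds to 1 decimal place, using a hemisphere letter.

Latitude: whole degrees 7; 55.23240′ → 55′ and 13.944″
Longitude: 0.075860 × 60 = 4.55160′ → 4′, remainder × 60 = 33.096″

7°55′13.9″ N, 48°04′33.1″ W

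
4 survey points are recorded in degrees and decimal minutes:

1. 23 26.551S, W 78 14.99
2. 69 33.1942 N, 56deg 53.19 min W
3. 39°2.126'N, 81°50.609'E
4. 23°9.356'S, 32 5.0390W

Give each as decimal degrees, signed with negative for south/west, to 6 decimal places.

1. -23.442517, -78.249833
2. 69.553237, -56.886500
3. 39.035433, 81.843483
4. -23.155933, -32.083983

Point 1:
  Latitude: 23 + 26.551/60 = 23.4425167
  hemisphere S, so the sign is −
  Lon: 14.99′ = 0.249833°; total 78.2498333
  W → negative
Point 2:
  Lat: 33.1942′ = 0.553237°; total 69.5532367
  N → positive
  Lon: 56 + 53.19/60 = 56.8865000
  W ⇒ negate
Point 3:
  φ: 39 + 2.126/60 = 39.0354333
  N ⇒ keep positive
  Lon: 81 + 50.609/60 = 81.8434833
  E → positive
Point 4:
  φ: 23 + 9.356/60 = 23.1559333
  S ⇒ negate
  Lon: 32 + 5.039/60 = 32.0839833
  W → negative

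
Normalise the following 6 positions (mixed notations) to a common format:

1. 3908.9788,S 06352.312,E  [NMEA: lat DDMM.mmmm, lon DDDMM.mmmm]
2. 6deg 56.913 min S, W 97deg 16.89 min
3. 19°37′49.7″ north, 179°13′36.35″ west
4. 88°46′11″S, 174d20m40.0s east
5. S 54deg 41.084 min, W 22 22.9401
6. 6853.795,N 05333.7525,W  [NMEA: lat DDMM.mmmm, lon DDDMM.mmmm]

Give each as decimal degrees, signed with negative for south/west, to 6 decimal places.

1. -39.149647, 63.871867
2. -6.948550, -97.281500
3. 19.630472, -179.226764
4. -88.769722, 174.344444
5. -54.684733, -22.382335
6. 68.896583, -53.562542

Point 1:
  Lat: split at 2 digits → 39° and 8.9788′; 39 + 8.9788/60 = 39.1496467
  hemisphere S, so the sign is −
  λ: degrees = first 3 digits = 63, minutes = 52.312; 63 + 52.312/60 = 63.8718667
  E ⇒ keep positive
Point 2:
  Lat: 6 + 56.913/60 = 6.9485500
  hemisphere S, so the sign is −
  Longitude: 16.89′ = 0.281500°; total 97.2815000
  W → negative
Point 3:
  φ: 19 + 37/60 + 49.7/3600 = 19.6304722
  N → positive
  Lon: 179° + 13/60 + 36.35/3600 = 179 + 0.216667 + 0.010097 = 179.2267639
  W → negative
Point 4:
  Lat: 88° + 46/60 + 11/3600 = 88 + 0.766667 + 0.003056 = 88.7697222
  S ⇒ negate
  Longitude: 20′ + 40″ = 20.66667′; 174 + 20.66667/60 = 174.3444444
  E ⇒ keep positive
Point 5:
  Latitude: 54 + 41.084/60 = 54.6847333
  S ⇒ negate
  Longitude: 22.9401′ = 0.382335°; total 22.3823350
  W ⇒ negate
Point 6:
  Lat: split at 2 digits → 68° and 53.795′; 68 + 53.795/60 = 68.8965833
  N ⇒ keep positive
  Lon: degrees = first 3 digits = 53, minutes = 33.7525; 53 + 33.7525/60 = 53.5625417
  hemisphere W, so the sign is −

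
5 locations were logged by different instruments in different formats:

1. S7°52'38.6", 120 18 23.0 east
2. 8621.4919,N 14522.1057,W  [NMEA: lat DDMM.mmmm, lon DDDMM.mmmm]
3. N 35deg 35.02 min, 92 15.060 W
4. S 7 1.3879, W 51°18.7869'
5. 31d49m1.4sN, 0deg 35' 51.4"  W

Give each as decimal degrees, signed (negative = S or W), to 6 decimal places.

1. -7.877389, 120.306389
2. 86.358198, -145.368428
3. 35.583667, -92.251000
4. -7.023132, -51.313115
5. 31.817056, -0.597611

Point 1:
  φ: 7° + 52/60 + 38.6/3600 = 7 + 0.866667 + 0.010722 = 7.8773889
  hemisphere S, so the sign is −
  λ: 18′ + 23″ = 18.38333′; 120 + 18.38333/60 = 120.3063889
  E → positive
Point 2:
  Lat: split at 2 digits → 86° and 21.4919′; 86 + 21.4919/60 = 86.3581983
  N ⇒ keep positive
  Longitude: split at 3 digits → 145° and 22.1057′; 145 + 22.1057/60 = 145.3684283
  hemisphere W, so the sign is −
Point 3:
  φ: 35.02′ = 0.583667°; total 35.5836667
  N → positive
  Lon: 15.06′ = 0.251000°; total 92.2510000
  W → negative
Point 4:
  φ: 1.3879′ = 0.023132°; total 7.0231317
  S → negative
  λ: 51 + 18.7869/60 = 51.3131150
  W → negative
Point 5:
  Latitude: 31 + 49/60 + 1.4/3600 = 31.8170556
  N → positive
  Lon: 35′ + 51.4″ = 35.85667′; 0 + 35.85667/60 = 0.5976111
  hemisphere W, so the sign is −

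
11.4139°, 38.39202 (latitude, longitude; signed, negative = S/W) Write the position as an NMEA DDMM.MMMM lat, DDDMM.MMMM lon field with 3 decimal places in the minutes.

1124.834,N / 03823.521,E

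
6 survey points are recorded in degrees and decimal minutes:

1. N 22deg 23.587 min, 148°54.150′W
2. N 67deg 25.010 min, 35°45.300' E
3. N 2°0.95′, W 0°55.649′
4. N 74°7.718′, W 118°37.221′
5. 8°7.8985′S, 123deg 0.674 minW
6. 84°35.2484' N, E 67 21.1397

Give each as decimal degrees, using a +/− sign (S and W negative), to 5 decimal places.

Point 1:
  Lat: 23.587′ = 0.393117°; total 22.393117
  N → positive
  λ: 54.15′ = 0.902500°; total 148.902500
  W → negative
Point 2:
  φ: 25.01′ = 0.416833°; total 67.416833
  N → positive
  Lon: 35 + 45.3/60 = 35.755000
  E ⇒ keep positive
Point 3:
  Latitude: 0.95′ = 0.015833°; total 2.015833
  N ⇒ keep positive
  Longitude: 0 + 55.649/60 = 0.927483
  hemisphere W, so the sign is −
Point 4:
  φ: 7.718′ = 0.128633°; total 74.128633
  N ⇒ keep positive
  Lon: 118 + 37.221/60 = 118.620350
  W → negative
Point 5:
  Lat: 7.8985′ = 0.131642°; total 8.131642
  S ⇒ negate
  λ: 0.674′ = 0.011233°; total 123.011233
  hemisphere W, so the sign is −
Point 6:
  φ: 35.2484′ = 0.587473°; total 84.587473
  N ⇒ keep positive
  Lon: 67 + 21.1397/60 = 67.352328
  E ⇒ keep positive

1. 22.39312, -148.90250
2. 67.41683, 35.75500
3. 2.01583, -0.92748
4. 74.12863, -118.62035
5. -8.13164, -123.01123
6. 84.58747, 67.35233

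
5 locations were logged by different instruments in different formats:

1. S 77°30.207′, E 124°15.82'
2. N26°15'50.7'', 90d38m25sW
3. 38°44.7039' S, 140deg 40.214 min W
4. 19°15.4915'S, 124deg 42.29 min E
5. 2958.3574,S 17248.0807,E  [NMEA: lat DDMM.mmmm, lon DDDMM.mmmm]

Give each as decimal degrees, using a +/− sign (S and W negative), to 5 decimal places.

Point 1:
  Lat: 30.207′ = 0.503450°; total 77.503450
  S → negative
  Longitude: 124 + 15.82/60 = 124.263667
  E ⇒ keep positive
Point 2:
  Lat: 26 + 15/60 + 50.7/3600 = 26.264083
  N → positive
  Lon: 90 + 38/60 + 25/3600 = 90.640278
  hemisphere W, so the sign is −
Point 3:
  Latitude: 44.7039′ = 0.745065°; total 38.745065
  S ⇒ negate
  Lon: 140 + 40.214/60 = 140.670233
  hemisphere W, so the sign is −
Point 4:
  φ: 15.4915′ = 0.258192°; total 19.258192
  S → negative
  λ: 124 + 42.29/60 = 124.704833
  E → positive
Point 5:
  Latitude: degrees = first 2 digits = 29, minutes = 58.3574; 29 + 58.3574/60 = 29.972623
  S → negative
  Lon: split at 3 digits → 172° and 48.0807′; 172 + 48.0807/60 = 172.801345
  E ⇒ keep positive

1. -77.50345, 124.26367
2. 26.26408, -90.64028
3. -38.74507, -140.67023
4. -19.25819, 124.70483
5. -29.97262, 172.80135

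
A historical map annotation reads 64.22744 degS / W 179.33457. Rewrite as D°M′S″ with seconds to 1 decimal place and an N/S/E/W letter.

64°13′38.8″ S, 179°20′4.5″ W

Latitude: 0.227440° → 13.64640′; 0.64640 × 60 = 38.784″
Lon: 0.334570° → 20.07420′; 0.07420 × 60 = 4.452″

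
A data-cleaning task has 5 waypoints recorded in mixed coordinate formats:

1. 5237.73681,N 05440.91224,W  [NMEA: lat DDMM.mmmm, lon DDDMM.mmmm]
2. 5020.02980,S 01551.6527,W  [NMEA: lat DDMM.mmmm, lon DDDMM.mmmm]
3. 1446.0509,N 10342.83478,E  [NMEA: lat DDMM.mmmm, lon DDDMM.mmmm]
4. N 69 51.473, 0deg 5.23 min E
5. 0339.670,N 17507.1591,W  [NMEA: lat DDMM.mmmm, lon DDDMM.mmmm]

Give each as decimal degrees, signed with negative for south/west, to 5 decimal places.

Point 1:
  Latitude: split at 2 digits → 52° and 37.73681′; 52 + 37.73681/60 = 52.628947
  N → positive
  λ: degrees = first 3 digits = 54, minutes = 40.91224; 54 + 40.91224/60 = 54.681871
  W ⇒ negate
Point 2:
  Latitude: split at 2 digits → 50° and 20.0298′; 50 + 20.0298/60 = 50.333830
  S → negative
  Lon: split at 3 digits → 015° and 51.6527′; 15 + 51.6527/60 = 15.860878
  W ⇒ negate
Point 3:
  φ: split at 2 digits → 14° and 46.0509′; 14 + 46.0509/60 = 14.767515
  N ⇒ keep positive
  Longitude: split at 3 digits → 103° and 42.83478′; 103 + 42.83478/60 = 103.713913
  E ⇒ keep positive
Point 4:
  φ: 69 + 51.473/60 = 69.857883
  N ⇒ keep positive
  λ: 0 + 5.23/60 = 0.087167
  E ⇒ keep positive
Point 5:
  Lat: split at 2 digits → 03° and 39.67′; 3 + 39.67/60 = 3.661167
  N → positive
  Longitude: degrees = first 3 digits = 175, minutes = 7.1591; 175 + 7.1591/60 = 175.119318
  W → negative

1. 52.62895, -54.68187
2. -50.33383, -15.86088
3. 14.76752, 103.71391
4. 69.85788, 0.08717
5. 3.66117, -175.11932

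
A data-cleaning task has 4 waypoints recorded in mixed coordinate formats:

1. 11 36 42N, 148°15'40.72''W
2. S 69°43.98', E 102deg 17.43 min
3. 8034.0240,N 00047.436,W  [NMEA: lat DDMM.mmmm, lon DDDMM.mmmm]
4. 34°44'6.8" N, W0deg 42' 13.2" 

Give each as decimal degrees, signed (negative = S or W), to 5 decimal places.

1. 11.61167, -148.26131
2. -69.73300, 102.29050
3. 80.56707, -0.79060
4. 34.73522, -0.70367

Point 1:
  Latitude: 11° + 36/60 + 42/3600 = 11 + 0.600000 + 0.011667 = 11.611667
  N ⇒ keep positive
  Longitude: 15′ + 40.72″ = 15.67867′; 148 + 15.67867/60 = 148.261311
  W → negative
Point 2:
  Lat: 69 + 43.98/60 = 69.733000
  S → negative
  Lon: 102 + 17.43/60 = 102.290500
  E → positive
Point 3:
  φ: split at 2 digits → 80° and 34.024′; 80 + 34.024/60 = 80.567067
  N → positive
  λ: degrees = first 3 digits = 0, minutes = 47.436; 0 + 47.436/60 = 0.790600
  hemisphere W, so the sign is −
Point 4:
  Lat: 44′ + 6.8″ = 44.11333′; 34 + 44.11333/60 = 34.735222
  N → positive
  λ: 0 + 42/60 + 13.2/3600 = 0.703667
  W → negative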